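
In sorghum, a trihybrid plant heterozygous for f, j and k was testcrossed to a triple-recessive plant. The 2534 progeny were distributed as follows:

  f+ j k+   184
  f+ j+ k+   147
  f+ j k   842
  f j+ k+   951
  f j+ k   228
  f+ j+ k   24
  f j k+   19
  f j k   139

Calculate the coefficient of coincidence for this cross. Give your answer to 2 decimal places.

The two most frequent reciprocal classes, f j+ k+ and f+ j k, are the parental types, so the F1 was f j+ k+ / f+ j k.
The two rarest classes, f j k+ and f+ j+ k, are the double crossovers. Comparing them with the parentals, only the j allele has switched, so j is the middle locus and the order is f – j – k.
f–j: (286 + 43)/2534 = 0.1298; j–k: (412 + 43)/2534 = 0.1796.
Expected DCO frequency = 0.1298 × 0.1796 ≈ 0.02331; observed = 43/2534 ≈ 0.01697.
Coefficient of coincidence = 0.01697/0.02331 ≈ 0.73.

0.73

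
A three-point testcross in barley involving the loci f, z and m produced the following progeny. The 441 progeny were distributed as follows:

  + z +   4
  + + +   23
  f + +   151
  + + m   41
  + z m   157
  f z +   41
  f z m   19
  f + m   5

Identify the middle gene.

The two most frequent reciprocal classes, f + + and + z m, are the parental types, so the F1 was f + + / + z m.
The two rarest classes, f + m and + z +, are the double crossovers. Comparing them with the parentals, only the m allele has switched, so m is the middle locus and the order is f – m – z.

m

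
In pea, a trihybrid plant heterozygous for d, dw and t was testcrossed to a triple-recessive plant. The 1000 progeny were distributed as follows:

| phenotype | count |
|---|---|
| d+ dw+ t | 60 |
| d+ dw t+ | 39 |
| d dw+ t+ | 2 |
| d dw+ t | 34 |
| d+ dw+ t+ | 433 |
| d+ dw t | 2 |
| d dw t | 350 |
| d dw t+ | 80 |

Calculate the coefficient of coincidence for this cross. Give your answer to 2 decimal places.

The two most frequent reciprocal classes, d+ dw+ t+ and d dw t, are the parental types, so the F1 was d+ dw+ t+ / d dw t.
The two rarest classes, d dw+ t+ and d+ dw t, are the double crossovers. Comparing them with the parentals, only the d allele has switched, so d is the middle locus and the order is t – d – dw.
t–d: (140 + 4)/1000 = 0.1440; d–dw: (73 + 4)/1000 = 0.0770.
Expected DCO frequency = 0.1440 × 0.0770 ≈ 0.01109; observed = 4/1000 ≈ 0.00400.
Coefficient of coincidence = 0.00400/0.01109 ≈ 0.36.

0.36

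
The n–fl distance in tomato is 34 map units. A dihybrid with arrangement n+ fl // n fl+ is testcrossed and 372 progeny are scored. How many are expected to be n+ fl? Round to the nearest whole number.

123

A map distance of 34 map units corresponds to a recombination frequency of 0.340.
The F1 is n+ fl / n fl+, so n+ fl is a parental gamete class with expected frequency (1 − r)/2 = 0.660/2 = 0.3300.
Expected number = 0.3300 × 372 = 122.76 ≈ 123.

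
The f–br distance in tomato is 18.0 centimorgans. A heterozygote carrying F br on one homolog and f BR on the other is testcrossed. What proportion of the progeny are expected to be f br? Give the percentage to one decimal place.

A map distance of 18.0 centimorgans corresponds to a recombination frequency of 0.180.
The F1 is F br / f BR, so f br is a recombinant gamete class with expected frequency r/2 = 0.180/2 = 0.0900.
That is 0.0900 = 9.0% of the progeny.

9.0%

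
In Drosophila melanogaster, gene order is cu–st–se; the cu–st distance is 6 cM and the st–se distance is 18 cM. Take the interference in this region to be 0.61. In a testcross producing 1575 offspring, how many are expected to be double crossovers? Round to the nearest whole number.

7

Map distances give recombination frequencies of 0.060 and 0.180 for the two intervals.
With interference 0.61 (so coincidence = 0.39), expected double-crossover frequency = 0.060 × 0.180 × 0.39 = 0.00421.
Expected number = 0.00421 × 1575 = 6.63 ≈ 7.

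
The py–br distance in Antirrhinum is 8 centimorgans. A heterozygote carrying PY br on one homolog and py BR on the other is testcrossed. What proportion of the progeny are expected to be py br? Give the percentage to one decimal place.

4.0%

A map distance of 8 centimorgans corresponds to a recombination frequency of 0.080.
The F1 is PY br / py BR, so py br is a recombinant gamete class with expected frequency r/2 = 0.080/2 = 0.0400.
That is 0.0400 = 4.0% of the progeny.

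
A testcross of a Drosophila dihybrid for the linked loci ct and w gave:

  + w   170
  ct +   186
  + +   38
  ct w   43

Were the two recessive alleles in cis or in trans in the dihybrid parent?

trans

The two most frequent classes are + w (170) and ct + (186); these are the parental (non-recombinant) types.
So the F1 carried + w on one chromosome and ct + on the other — the recessive alleles are on opposite chromosomes (trans / repulsion).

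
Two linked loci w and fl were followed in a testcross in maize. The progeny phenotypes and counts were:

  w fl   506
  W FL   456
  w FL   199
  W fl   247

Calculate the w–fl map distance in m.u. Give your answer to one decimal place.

31.7 m.u.

The two most frequent classes, W FL (456) and w fl (506), are the parental types, so the F1 was W FL / w fl.
The recombinant classes are W fl and w FL: 247 + 199 = 446.
Recombination frequency = 446/1408 = 0.3168 ≈ 31.7%, i.e. 31.7 m.u.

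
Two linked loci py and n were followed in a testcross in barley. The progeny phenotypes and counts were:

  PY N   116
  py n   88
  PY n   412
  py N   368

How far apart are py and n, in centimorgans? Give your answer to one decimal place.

20.7 centimorgans

The two most frequent classes, PY n (412) and py N (368), are the parental types, so the F1 was PY n / py N.
The recombinant classes are PY N and py n: 116 + 88 = 204.
Recombination frequency = 204/984 = 0.2073 ≈ 20.7%, i.e. 20.7 centimorgans.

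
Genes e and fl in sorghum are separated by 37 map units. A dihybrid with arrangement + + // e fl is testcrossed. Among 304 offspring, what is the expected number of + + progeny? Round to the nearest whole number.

A map distance of 37 map units corresponds to a recombination frequency of 0.370.
The F1 is + + / e fl, so + + is a parental gamete class with expected frequency (1 − r)/2 = 0.630/2 = 0.3150.
Expected number = 0.3150 × 304 = 95.76 ≈ 96.

96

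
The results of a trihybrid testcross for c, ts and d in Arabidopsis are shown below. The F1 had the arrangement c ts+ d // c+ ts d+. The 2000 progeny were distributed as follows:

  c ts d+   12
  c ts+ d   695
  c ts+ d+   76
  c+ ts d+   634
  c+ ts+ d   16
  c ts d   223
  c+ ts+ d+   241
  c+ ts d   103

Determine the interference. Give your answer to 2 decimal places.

The two rarest classes, c+ ts+ d and c ts d+, are the double crossovers. Comparing them with the parentals, only the c allele has switched, so c is the middle locus and the order is d – c – ts.
d–c: (179 + 28)/2000 = 0.1035; c–ts: (464 + 28)/2000 = 0.2460.
Expected DCO frequency = 0.1035 × 0.2460 ≈ 0.02546; observed = 28/2000 ≈ 0.01400.
Coefficient of coincidence = 0.01400/0.02546 ≈ 0.55; interference = 1 − 0.55 = 0.45.

0.45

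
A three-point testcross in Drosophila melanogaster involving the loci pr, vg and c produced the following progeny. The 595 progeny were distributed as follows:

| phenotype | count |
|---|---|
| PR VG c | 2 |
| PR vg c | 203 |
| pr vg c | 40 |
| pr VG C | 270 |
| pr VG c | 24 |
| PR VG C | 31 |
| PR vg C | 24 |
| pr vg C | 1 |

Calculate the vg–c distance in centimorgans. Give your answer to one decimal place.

8.6 centimorgans

The two most frequent reciprocal classes, PR vg c and pr VG C, are the parental types, so the F1 was PR vg c / pr VG C.
The two rarest classes, PR VG c and pr vg C, are the double crossovers. Comparing them with the parentals, only the vg allele has switched, so vg is the middle locus and the order is pr – vg – c.
Crossovers in the vg–c interval produce the single-crossover classes PR vg C and pr VG c (24 + 24 = 48) plus the double crossovers (3).
RF(vg–c) = (48 + 3) / 595 = 51/595 = 0.0857 → 8.6 centimorgans.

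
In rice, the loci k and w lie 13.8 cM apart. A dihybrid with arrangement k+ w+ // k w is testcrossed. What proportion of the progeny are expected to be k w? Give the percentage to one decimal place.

43.1%

A map distance of 13.8 cM corresponds to a recombination frequency of 0.138.
The F1 is k+ w+ / k w, so k w is a parental gamete class with expected frequency (1 − r)/2 = 0.862/2 = 0.4310.
That is 0.4310 = 43.1% of the progeny.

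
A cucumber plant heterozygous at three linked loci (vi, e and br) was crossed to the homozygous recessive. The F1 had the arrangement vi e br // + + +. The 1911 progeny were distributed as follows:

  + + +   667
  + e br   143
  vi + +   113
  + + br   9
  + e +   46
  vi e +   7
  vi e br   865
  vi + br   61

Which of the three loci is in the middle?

br

The two rarest classes, vi e + and + + br, are the double crossovers. Comparing them with the parentals, only the br allele has switched, so br is the middle locus and the order is e – br – vi.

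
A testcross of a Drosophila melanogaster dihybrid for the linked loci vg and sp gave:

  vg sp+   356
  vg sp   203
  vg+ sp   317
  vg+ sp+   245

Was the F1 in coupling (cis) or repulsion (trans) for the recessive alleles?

The two most frequent classes are vg+ sp (317) and vg sp+ (356); these are the parental (non-recombinant) types.
So the F1 carried vg+ sp on one chromosome and vg sp+ on the other — the recessive alleles are on opposite chromosomes (trans / repulsion).

trans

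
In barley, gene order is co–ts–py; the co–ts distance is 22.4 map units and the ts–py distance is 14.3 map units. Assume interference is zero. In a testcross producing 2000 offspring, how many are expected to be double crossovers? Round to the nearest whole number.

64

Map distances give recombination frequencies of 0.224 and 0.143 for the two intervals.
With no interference, expected double-crossover frequency = 0.224 × 0.143 = 0.03203.
Expected number = 0.03203 × 2000 = 64.06 ≈ 64.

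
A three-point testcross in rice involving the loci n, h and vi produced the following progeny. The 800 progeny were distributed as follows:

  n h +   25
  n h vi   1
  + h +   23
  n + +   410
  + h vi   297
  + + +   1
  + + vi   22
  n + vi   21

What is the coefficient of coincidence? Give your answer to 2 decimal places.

0.71

The two most frequent reciprocal classes, n + + and + h vi, are the parental types, so the F1 was n + + / + h vi.
The two rarest classes, + + + and n h vi, are the double crossovers. Comparing them with the parentals, only the n allele has switched, so n is the middle locus and the order is h – n – vi.
h–n: (47 + 2)/800 = 0.0612; n–vi: (44 + 2)/800 = 0.0575.
Expected DCO frequency = 0.0612 × 0.0575 ≈ 0.00352; observed = 2/800 ≈ 0.00250.
Coefficient of coincidence = 0.00250/0.00352 ≈ 0.71.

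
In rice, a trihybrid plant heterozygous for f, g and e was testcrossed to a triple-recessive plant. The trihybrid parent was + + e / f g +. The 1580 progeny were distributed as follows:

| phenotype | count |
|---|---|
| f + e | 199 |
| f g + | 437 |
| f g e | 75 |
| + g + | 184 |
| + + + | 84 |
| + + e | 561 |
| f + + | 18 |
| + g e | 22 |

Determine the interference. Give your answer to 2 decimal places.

The two rarest classes, + g e and f + +, are the double crossovers. Comparing them with the parentals, only the g allele has switched, so g is the middle locus and the order is f – g – e.
f–g: (383 + 40)/1580 = 0.2677; g–e: (159 + 40)/1580 = 0.1259.
Expected DCO frequency = 0.2677 × 0.1259 ≈ 0.03370; observed = 40/1580 ≈ 0.02532.
Coefficient of coincidence = 0.02532/0.03370 ≈ 0.75; interference = 1 − 0.75 = 0.25.

0.25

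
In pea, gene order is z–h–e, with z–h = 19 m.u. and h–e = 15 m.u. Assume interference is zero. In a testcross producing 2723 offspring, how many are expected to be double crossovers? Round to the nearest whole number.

Map distances give recombination frequencies of 0.190 and 0.150 for the two intervals.
With no interference, expected double-crossover frequency = 0.190 × 0.150 = 0.02850.
Expected number = 0.02850 × 2723 = 77.61 ≈ 78.

78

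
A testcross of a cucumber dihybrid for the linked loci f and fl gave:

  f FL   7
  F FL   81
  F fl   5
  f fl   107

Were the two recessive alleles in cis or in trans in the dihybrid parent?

The two most frequent classes are F FL (81) and f fl (107); these are the parental (non-recombinant) types.
So the F1 carried F FL on one chromosome and f fl on the other — the recessive alleles are on the same chromosome (cis / coupling).

cis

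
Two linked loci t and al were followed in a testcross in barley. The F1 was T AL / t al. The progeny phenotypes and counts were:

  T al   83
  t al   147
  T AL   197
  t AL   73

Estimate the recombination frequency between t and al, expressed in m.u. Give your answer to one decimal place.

31.2 m.u.

The recombinant classes are T al and t AL: 83 + 73 = 156.
Recombination frequency = 156/500 = 0.3120 ≈ 31.2%, i.e. 31.2 m.u.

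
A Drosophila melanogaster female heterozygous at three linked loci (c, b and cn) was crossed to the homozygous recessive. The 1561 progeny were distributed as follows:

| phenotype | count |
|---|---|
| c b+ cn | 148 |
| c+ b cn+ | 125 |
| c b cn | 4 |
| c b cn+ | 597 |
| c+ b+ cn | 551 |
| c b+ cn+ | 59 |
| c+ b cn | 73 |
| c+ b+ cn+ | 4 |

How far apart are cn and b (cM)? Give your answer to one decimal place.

9.0 cM

The two most frequent reciprocal classes, c b cn+ and c+ b+ cn, are the parental types, so the F1 was c b cn+ / c+ b+ cn.
The two rarest classes, c b cn and c+ b+ cn+, are the double crossovers. Comparing them with the parentals, only the cn allele has switched, so cn is the middle locus and the order is b – cn – c.
Crossovers in the b–cn interval produce the single-crossover classes c b+ cn+ and c+ b cn (59 + 73 = 132) plus the double crossovers (8).
RF(b–cn) = (132 + 8) / 1561 = 140/1561 = 0.0897 → 9.0 cM.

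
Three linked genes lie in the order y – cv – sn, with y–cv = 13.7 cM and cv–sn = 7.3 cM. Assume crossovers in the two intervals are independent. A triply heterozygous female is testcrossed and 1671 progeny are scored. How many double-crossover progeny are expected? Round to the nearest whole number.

Map distances give recombination frequencies of 0.137 and 0.073 for the two intervals.
With no interference, expected double-crossover frequency = 0.137 × 0.073 = 0.01000.
Expected number = 0.01000 × 1671 = 16.71 ≈ 17.

17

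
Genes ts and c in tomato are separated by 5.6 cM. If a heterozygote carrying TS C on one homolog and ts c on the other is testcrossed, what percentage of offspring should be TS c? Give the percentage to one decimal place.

A map distance of 5.6 cM corresponds to a recombination frequency of 0.056.
The F1 is TS C / ts c, so TS c is a recombinant gamete class with expected frequency r/2 = 0.056/2 = 0.0280.
That is 0.0280 = 2.8% of the progeny.

2.8%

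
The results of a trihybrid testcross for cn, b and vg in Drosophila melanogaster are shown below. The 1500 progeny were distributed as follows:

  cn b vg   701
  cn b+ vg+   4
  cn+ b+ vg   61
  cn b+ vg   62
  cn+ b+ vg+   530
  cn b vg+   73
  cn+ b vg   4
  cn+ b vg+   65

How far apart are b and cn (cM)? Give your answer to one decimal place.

9.0 cM

The two most frequent reciprocal classes, cn+ b+ vg+ and cn b vg, are the parental types, so the F1 was cn+ b+ vg+ / cn b vg.
The two rarest classes, cn b+ vg+ and cn+ b vg, are the double crossovers. Comparing them with the parentals, only the cn allele has switched, so cn is the middle locus and the order is vg – cn – b.
Crossovers in the cn–b interval produce the single-crossover classes cn+ b vg+ and cn b+ vg (65 + 62 = 127) plus the double crossovers (8).
RF(cn–b) = (127 + 8) / 1500 = 135/1500 = 0.0900 → 9.0 cM.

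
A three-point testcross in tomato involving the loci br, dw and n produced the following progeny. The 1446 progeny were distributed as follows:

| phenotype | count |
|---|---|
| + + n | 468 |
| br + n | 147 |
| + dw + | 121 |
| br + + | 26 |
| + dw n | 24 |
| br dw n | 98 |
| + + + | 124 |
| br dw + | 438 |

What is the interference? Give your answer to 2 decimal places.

The two most frequent reciprocal classes, + + n and br dw +, are the parental types, so the F1 was + + n / br dw +.
The two rarest classes, + dw n and br + +, are the double crossovers. Comparing them with the parentals, only the dw allele has switched, so dw is the middle locus and the order is br – dw – n.
br–dw: (268 + 50)/1446 = 0.2199; dw–n: (222 + 50)/1446 = 0.1881.
Expected DCO frequency = 0.2199 × 0.1881 ≈ 0.04136; observed = 50/1446 ≈ 0.03458.
Coefficient of coincidence = 0.03458/0.04136 ≈ 0.84; interference = 1 − 0.84 = 0.16.

0.16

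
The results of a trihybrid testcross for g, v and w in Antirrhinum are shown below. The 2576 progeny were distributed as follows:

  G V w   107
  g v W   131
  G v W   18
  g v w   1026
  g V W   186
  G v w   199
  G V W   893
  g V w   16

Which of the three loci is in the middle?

The two most frequent reciprocal classes, G V W and g v w, are the parental types, so the F1 was G V W / g v w.
The two rarest classes, G v W and g V w, are the double crossovers. Comparing them with the parentals, only the v allele has switched, so v is the middle locus and the order is g – v – w.

v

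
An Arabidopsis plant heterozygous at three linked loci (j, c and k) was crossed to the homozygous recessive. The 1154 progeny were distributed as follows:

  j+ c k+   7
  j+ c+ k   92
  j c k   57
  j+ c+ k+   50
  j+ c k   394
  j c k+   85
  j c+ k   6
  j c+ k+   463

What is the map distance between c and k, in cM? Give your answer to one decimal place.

16.5 cM

The two most frequent reciprocal classes, j c+ k+ and j+ c k, are the parental types, so the F1 was j c+ k+ / j+ c k.
The two rarest classes, j c+ k and j+ c k+, are the double crossovers. Comparing them with the parentals, only the k allele has switched, so k is the middle locus and the order is j – k – c.
Crossovers in the k–c interval produce the single-crossover classes j c k+ and j+ c+ k (85 + 92 = 177) plus the double crossovers (13).
RF(k–c) = (177 + 13) / 1154 = 190/1154 = 0.1646 → 16.5 cM.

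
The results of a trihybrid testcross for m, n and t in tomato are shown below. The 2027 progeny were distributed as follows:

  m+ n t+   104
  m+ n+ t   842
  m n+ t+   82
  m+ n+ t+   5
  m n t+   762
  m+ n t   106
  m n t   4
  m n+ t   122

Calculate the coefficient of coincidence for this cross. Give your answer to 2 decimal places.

The two most frequent reciprocal classes, m n t+ and m+ n+ t, are the parental types, so the F1 was m n t+ / m+ n+ t.
The two rarest classes, m n t and m+ n+ t+, are the double crossovers. Comparing them with the parentals, only the t allele has switched, so t is the middle locus and the order is n – t – m.
n–t: (188 + 9)/2027 = 0.0972; t–m: (226 + 9)/2027 = 0.1159.
Expected DCO frequency = 0.0972 × 0.1159 ≈ 0.01127; observed = 9/2027 ≈ 0.00444.
Coefficient of coincidence = 0.00444/0.01127 ≈ 0.39.

0.39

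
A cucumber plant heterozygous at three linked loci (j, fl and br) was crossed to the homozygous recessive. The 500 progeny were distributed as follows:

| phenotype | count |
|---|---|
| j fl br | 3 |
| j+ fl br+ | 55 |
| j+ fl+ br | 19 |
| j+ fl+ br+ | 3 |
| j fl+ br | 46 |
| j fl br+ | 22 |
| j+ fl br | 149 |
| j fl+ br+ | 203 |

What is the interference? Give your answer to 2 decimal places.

0.40

The two most frequent reciprocal classes, j fl+ br+ and j+ fl br, are the parental types, so the F1 was j fl+ br+ / j+ fl br.
The two rarest classes, j+ fl+ br+ and j fl br, are the double crossovers. Comparing them with the parentals, only the j allele has switched, so j is the middle locus and the order is br – j – fl.
br–j: (101 + 6)/500 = 0.2140; j–fl: (41 + 6)/500 = 0.0940.
Expected DCO frequency = 0.2140 × 0.0940 ≈ 0.02012; observed = 6/500 ≈ 0.01200.
Coefficient of coincidence = 0.01200/0.02012 ≈ 0.60; interference = 1 − 0.60 = 0.40.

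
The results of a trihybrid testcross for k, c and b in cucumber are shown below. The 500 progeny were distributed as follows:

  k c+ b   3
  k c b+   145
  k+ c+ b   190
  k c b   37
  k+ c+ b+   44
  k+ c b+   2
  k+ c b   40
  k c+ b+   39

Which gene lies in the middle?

k

The two most frequent reciprocal classes, k c b+ and k+ c+ b, are the parental types, so the F1 was k c b+ / k+ c+ b.
The two rarest classes, k+ c b+ and k c+ b, are the double crossovers. Comparing them with the parentals, only the k allele has switched, so k is the middle locus and the order is c – k – b.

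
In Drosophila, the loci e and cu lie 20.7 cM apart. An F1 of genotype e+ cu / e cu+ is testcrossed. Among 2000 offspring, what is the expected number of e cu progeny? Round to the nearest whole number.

A map distance of 20.7 cM corresponds to a recombination frequency of 0.207.
The F1 is e+ cu / e cu+, so e cu is a recombinant gamete class with expected frequency r/2 = 0.207/2 = 0.1035.
Expected number = 0.1035 × 2000 = 207.00 ≈ 207.

207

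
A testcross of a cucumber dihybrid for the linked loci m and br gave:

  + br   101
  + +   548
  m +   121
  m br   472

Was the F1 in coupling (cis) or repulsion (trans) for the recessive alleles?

cis

The two most frequent classes are + + (548) and m br (472); these are the parental (non-recombinant) types.
So the F1 carried + + on one chromosome and m br on the other — the recessive alleles are on the same chromosome (cis / coupling).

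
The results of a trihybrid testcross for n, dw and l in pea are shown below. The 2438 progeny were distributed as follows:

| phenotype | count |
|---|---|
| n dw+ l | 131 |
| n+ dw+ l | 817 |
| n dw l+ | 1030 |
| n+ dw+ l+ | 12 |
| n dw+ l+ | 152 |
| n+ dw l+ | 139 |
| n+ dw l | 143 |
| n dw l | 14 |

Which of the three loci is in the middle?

l

The two most frequent reciprocal classes, n dw l+ and n+ dw+ l, are the parental types, so the F1 was n dw l+ / n+ dw+ l.
The two rarest classes, n dw l and n+ dw+ l+, are the double crossovers. Comparing them with the parentals, only the l allele has switched, so l is the middle locus and the order is n – l – dw.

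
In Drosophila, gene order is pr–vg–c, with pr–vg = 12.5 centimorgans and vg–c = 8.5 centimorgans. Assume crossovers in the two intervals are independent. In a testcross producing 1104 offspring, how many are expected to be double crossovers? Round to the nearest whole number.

12

Map distances give recombination frequencies of 0.125 and 0.085 for the two intervals.
With no interference, expected double-crossover frequency = 0.125 × 0.085 = 0.01063.
Expected number = 0.01063 × 1104 = 11.73 ≈ 12.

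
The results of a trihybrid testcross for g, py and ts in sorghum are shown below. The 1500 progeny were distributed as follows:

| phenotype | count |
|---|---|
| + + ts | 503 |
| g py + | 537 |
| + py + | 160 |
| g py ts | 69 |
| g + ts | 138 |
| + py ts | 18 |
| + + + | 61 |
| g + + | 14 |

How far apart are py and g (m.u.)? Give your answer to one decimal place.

The two most frequent reciprocal classes, + + ts and g py +, are the parental types, so the F1 was + + ts / g py +.
The two rarest classes, + py ts and g + +, are the double crossovers. Comparing them with the parentals, only the py allele has switched, so py is the middle locus and the order is g – py – ts.
Crossovers in the g–py interval produce the single-crossover classes g + ts and + py + (138 + 160 = 298) plus the double crossovers (32).
RF(g–py) = (298 + 32) / 1500 = 330/1500 = 0.2200 → 22.0 m.u.

22.0 m.u.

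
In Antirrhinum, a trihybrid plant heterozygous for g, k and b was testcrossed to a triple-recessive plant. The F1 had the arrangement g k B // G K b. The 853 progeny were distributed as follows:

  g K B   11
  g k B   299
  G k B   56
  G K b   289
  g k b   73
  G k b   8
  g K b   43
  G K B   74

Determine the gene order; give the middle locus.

The two rarest classes, g K B and G k b, are the double crossovers. Comparing them with the parentals, only the k allele has switched, so k is the middle locus and the order is b – k – g.

k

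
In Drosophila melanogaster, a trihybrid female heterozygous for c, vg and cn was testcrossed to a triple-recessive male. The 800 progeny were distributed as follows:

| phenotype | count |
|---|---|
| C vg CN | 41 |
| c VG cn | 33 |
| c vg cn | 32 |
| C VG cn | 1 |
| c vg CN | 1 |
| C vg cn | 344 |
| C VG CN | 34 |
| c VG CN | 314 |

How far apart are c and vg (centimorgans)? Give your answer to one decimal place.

8.5 centimorgans

The two most frequent reciprocal classes, C vg cn and c VG CN, are the parental types, so the F1 was C vg cn / c VG CN.
The two rarest classes, C VG cn and c vg CN, are the double crossovers. Comparing them with the parentals, only the vg allele has switched, so vg is the middle locus and the order is c – vg – cn.
Crossovers in the c–vg interval produce the single-crossover classes c vg cn and C VG CN (32 + 34 = 66) plus the double crossovers (2).
RF(c–vg) = (66 + 2) / 800 = 68/800 = 0.0850 → 8.5 centimorgans.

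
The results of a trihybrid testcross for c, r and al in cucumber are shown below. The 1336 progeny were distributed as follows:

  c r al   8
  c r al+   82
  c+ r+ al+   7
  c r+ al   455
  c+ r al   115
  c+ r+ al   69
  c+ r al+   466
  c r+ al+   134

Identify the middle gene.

r

The two most frequent reciprocal classes, c+ r al+ and c r+ al, are the parental types, so the F1 was c+ r al+ / c r+ al.
The two rarest classes, c+ r+ al+ and c r al, are the double crossovers. Comparing them with the parentals, only the r allele has switched, so r is the middle locus and the order is al – r – c.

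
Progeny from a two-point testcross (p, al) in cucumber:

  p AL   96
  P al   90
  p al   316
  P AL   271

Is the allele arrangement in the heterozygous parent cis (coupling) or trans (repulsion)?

The two most frequent classes are P AL (271) and p al (316); these are the parental (non-recombinant) types.
So the F1 carried P AL on one chromosome and p al on the other — the recessive alleles are on the same chromosome (cis / coupling).

cis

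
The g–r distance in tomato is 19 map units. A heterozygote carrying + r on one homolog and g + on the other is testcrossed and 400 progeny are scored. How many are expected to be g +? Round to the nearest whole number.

A map distance of 19 map units corresponds to a recombination frequency of 0.190.
The F1 is + r / g +, so g + is a parental gamete class with expected frequency (1 − r)/2 = 0.810/2 = 0.4050.
Expected number = 0.4050 × 400 = 162.00 ≈ 162.

162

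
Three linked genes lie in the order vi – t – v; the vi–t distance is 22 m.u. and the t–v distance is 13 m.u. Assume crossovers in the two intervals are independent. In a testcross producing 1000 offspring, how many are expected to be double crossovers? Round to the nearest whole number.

Map distances give recombination frequencies of 0.220 and 0.130 for the two intervals.
With no interference, expected double-crossover frequency = 0.220 × 0.130 = 0.02860.
Expected number = 0.02860 × 1000 = 28.60 ≈ 29.

29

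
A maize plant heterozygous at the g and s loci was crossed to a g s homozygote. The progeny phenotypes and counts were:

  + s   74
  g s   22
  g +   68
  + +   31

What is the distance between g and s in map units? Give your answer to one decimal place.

The two most frequent classes, + s (74) and g + (68), are the parental types, so the F1 was + s / g +.
The recombinant classes are + + and g s: 31 + 22 = 53.
Recombination frequency = 53/195 = 0.2718 ≈ 27.2%, i.e. 27.2 map units.

27.2 map units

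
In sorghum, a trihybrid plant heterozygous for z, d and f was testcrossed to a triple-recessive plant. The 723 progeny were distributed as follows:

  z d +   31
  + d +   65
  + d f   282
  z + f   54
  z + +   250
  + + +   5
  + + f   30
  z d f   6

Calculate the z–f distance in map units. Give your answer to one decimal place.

The two most frequent reciprocal classes, + d f and z + +, are the parental types, so the F1 was + d f / z + +.
The two rarest classes, z d f and + + +, are the double crossovers. Comparing them with the parentals, only the z allele has switched, so z is the middle locus and the order is d – z – f.
Crossovers in the z–f interval produce the single-crossover classes + d + and z + f (65 + 54 = 119) plus the double crossovers (11).
RF(z–f) = (119 + 11) / 723 = 130/723 = 0.1798 → 18.0 map units.

18.0 map units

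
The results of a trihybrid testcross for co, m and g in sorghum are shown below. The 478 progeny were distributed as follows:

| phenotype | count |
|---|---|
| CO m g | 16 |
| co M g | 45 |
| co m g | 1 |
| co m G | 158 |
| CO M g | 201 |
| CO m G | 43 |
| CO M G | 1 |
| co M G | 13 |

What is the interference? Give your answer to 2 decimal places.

The two most frequent reciprocal classes, co m G and CO M g, are the parental types, so the F1 was co m G / CO M g.
The two rarest classes, co m g and CO M G, are the double crossovers. Comparing them with the parentals, only the g allele has switched, so g is the middle locus and the order is co – g – m.
co–g: (88 + 2)/478 = 0.1883; g–m: (29 + 2)/478 = 0.0649.
Expected DCO frequency = 0.1883 × 0.0649 ≈ 0.01222; observed = 2/478 ≈ 0.00418.
Coefficient of coincidence = 0.00418/0.01222 ≈ 0.34; interference = 1 − 0.34 = 0.66.

0.66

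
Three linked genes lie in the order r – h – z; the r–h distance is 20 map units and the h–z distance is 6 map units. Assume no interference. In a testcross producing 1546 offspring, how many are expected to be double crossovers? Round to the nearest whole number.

19

Map distances give recombination frequencies of 0.200 and 0.060 for the two intervals.
With no interference, expected double-crossover frequency = 0.200 × 0.060 = 0.01200.
Expected number = 0.01200 × 1546 = 18.55 ≈ 19.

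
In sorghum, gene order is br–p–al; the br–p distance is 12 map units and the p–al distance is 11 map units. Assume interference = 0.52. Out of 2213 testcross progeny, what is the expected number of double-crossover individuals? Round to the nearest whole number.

Map distances give recombination frequencies of 0.120 and 0.110 for the two intervals.
With interference 0.52 (so coincidence = 0.48), expected double-crossover frequency = 0.120 × 0.110 × 0.48 = 0.00634.
Expected number = 0.00634 × 2213 = 14.02 ≈ 14.

14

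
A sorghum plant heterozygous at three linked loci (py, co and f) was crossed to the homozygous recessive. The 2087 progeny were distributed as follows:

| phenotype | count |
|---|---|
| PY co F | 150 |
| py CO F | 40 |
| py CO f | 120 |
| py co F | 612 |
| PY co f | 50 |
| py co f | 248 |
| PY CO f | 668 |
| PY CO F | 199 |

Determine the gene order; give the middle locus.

co

The two most frequent reciprocal classes, py co F and PY CO f, are the parental types, so the F1 was py co F / PY CO f.
The two rarest classes, py CO F and PY co f, are the double crossovers. Comparing them with the parentals, only the co allele has switched, so co is the middle locus and the order is py – co – f.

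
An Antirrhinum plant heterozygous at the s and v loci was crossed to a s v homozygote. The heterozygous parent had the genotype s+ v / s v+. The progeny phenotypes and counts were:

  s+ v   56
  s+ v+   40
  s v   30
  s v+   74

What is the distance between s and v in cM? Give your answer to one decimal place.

35.0 cM

The recombinant classes are s+ v+ and s v: 40 + 30 = 70.
Recombination frequency = 70/200 = 0.3500 ≈ 35.0%, i.e. 35.0 cM.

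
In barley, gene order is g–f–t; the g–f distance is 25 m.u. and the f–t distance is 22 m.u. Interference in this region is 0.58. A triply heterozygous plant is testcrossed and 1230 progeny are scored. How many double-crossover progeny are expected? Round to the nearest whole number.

Map distances give recombination frequencies of 0.250 and 0.220 for the two intervals.
With interference 0.58 (so coincidence = 0.42), expected double-crossover frequency = 0.250 × 0.220 × 0.42 = 0.02310.
Expected number = 0.02310 × 1230 = 28.41 ≈ 28.

28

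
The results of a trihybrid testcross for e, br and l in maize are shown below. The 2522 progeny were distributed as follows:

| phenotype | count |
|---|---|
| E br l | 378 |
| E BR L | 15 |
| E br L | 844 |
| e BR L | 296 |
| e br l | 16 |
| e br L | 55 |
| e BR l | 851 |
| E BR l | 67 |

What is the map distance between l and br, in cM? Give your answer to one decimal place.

28.0 cM

The two most frequent reciprocal classes, E br L and e BR l, are the parental types, so the F1 was E br L / e BR l.
The two rarest classes, E BR L and e br l, are the double crossovers. Comparing them with the parentals, only the br allele has switched, so br is the middle locus and the order is l – br – e.
Crossovers in the l–br interval produce the single-crossover classes E br l and e BR L (378 + 296 = 674) plus the double crossovers (31).
RF(l–br) = (674 + 31) / 2522 = 705/2522 = 0.2795 → 28.0 cM.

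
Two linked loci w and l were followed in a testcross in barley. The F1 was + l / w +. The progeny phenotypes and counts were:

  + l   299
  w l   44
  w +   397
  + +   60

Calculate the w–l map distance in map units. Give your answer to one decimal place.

The recombinant classes are + + and w l: 60 + 44 = 104.
Recombination frequency = 104/800 = 0.1300 ≈ 13.0%, i.e. 13.0 map units.

13.0 map units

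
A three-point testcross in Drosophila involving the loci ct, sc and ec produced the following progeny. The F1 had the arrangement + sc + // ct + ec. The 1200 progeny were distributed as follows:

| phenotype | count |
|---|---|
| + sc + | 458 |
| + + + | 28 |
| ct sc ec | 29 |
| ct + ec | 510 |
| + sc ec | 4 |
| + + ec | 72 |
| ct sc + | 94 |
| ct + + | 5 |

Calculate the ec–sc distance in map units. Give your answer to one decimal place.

The two rarest classes, + sc ec and ct + +, are the double crossovers. Comparing them with the parentals, only the ec allele has switched, so ec is the middle locus and the order is sc – ec – ct.
Crossovers in the sc–ec interval produce the single-crossover classes + + + and ct sc ec (28 + 29 = 57) plus the double crossovers (9).
RF(sc–ec) = (57 + 9) / 1200 = 66/1200 = 0.0550 → 5.5 map units.

5.5 map units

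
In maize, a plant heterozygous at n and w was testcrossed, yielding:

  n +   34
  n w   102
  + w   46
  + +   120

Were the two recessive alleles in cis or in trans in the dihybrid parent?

The two most frequent classes are + + (120) and n w (102); these are the parental (non-recombinant) types.
So the F1 carried + + on one chromosome and n w on the other — the recessive alleles are on the same chromosome (cis / coupling).

cis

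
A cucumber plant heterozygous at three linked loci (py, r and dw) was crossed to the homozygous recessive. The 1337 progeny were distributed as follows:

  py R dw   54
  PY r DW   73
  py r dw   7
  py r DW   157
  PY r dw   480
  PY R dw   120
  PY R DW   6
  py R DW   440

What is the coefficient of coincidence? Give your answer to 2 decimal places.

The two most frequent reciprocal classes, PY r dw and py R DW, are the parental types, so the F1 was PY r dw / py R DW.
The two rarest classes, py r dw and PY R DW, are the double crossovers. Comparing them with the parentals, only the py allele has switched, so py is the middle locus and the order is dw – py – r.
dw–py: (127 + 13)/1337 = 0.1047; py–r: (277 + 13)/1337 = 0.2169.
Expected DCO frequency = 0.1047 × 0.2169 ≈ 0.02271; observed = 13/1337 ≈ 0.00972.
Coefficient of coincidence = 0.00972/0.02271 ≈ 0.43.

0.43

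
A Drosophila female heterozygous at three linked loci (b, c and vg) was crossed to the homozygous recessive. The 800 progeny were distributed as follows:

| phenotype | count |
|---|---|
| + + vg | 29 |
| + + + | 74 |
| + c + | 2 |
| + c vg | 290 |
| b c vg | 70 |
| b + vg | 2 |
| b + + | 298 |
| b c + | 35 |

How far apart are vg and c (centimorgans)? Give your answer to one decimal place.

The two most frequent reciprocal classes, b + + and + c vg, are the parental types, so the F1 was b + + / + c vg.
The two rarest classes, b + vg and + c +, are the double crossovers. Comparing them with the parentals, only the vg allele has switched, so vg is the middle locus and the order is c – vg – b.
Crossovers in the c–vg interval produce the single-crossover classes b c + and + + vg (35 + 29 = 64) plus the double crossovers (4).
RF(c–vg) = (64 + 4) / 800 = 68/800 = 0.0850 → 8.5 centimorgans.

8.5 centimorgans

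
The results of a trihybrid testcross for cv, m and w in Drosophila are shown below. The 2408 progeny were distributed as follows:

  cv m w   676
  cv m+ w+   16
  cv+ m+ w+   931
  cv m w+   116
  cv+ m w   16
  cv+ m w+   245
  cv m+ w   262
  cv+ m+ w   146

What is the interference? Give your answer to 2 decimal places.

The two most frequent reciprocal classes, cv+ m+ w+ and cv m w, are the parental types, so the F1 was cv+ m+ w+ / cv m w.
The two rarest classes, cv m+ w+ and cv+ m w, are the double crossovers. Comparing them with the parentals, only the cv allele has switched, so cv is the middle locus and the order is m – cv – w.
m–cv: (507 + 32)/2408 = 0.2238; cv–w: (262 + 32)/2408 = 0.1221.
Expected DCO frequency = 0.2238 × 0.1221 ≈ 0.02733; observed = 32/2408 ≈ 0.01329.
Coefficient of coincidence = 0.01329/0.02733 ≈ 0.49; interference = 1 − 0.49 = 0.51.

0.51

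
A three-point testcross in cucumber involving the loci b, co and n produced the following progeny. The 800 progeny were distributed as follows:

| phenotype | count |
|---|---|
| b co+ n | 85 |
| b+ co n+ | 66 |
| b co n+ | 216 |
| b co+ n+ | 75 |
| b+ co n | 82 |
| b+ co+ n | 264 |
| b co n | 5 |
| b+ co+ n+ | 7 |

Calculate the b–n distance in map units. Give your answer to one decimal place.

20.4 map units

The two most frequent reciprocal classes, b co n+ and b+ co+ n, are the parental types, so the F1 was b co n+ / b+ co+ n.
The two rarest classes, b co n and b+ co+ n+, are the double crossovers. Comparing them with the parentals, only the n allele has switched, so n is the middle locus and the order is b – n – co.
Crossovers in the b–n interval produce the single-crossover classes b+ co n+ and b co+ n (66 + 85 = 151) plus the double crossovers (12).
RF(b–n) = (151 + 12) / 800 = 163/800 = 0.2037 → 20.4 map units.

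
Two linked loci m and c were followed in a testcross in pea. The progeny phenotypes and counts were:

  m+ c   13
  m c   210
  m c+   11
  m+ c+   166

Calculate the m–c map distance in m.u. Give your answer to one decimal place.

The two most frequent classes, m+ c+ (166) and m c (210), are the parental types, so the F1 was m+ c+ / m c.
The recombinant classes are m+ c and m c+: 13 + 11 = 24.
Recombination frequency = 24/400 = 0.0600 ≈ 6.0%, i.e. 6.0 m.u.

6.0 m.u.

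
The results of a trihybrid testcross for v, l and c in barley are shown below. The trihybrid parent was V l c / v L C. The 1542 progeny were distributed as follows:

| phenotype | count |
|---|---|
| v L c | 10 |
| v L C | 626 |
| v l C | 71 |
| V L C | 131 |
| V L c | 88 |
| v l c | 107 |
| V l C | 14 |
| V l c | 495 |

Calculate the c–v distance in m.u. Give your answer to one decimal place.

17.0 m.u.

The two rarest classes, V l C and v L c, are the double crossovers. Comparing them with the parentals, only the c allele has switched, so c is the middle locus and the order is v – c – l.
Crossovers in the v–c interval produce the single-crossover classes v l c and V L C (107 + 131 = 238) plus the double crossovers (24).
RF(v–c) = (238 + 24) / 1542 = 262/1542 = 0.1699 → 17.0 m.u.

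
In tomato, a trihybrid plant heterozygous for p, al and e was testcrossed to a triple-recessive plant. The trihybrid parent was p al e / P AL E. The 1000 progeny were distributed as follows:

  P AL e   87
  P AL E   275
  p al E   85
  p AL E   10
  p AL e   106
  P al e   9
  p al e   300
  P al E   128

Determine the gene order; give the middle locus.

p

The two rarest classes, P al e and p AL E, are the double crossovers. Comparing them with the parentals, only the p allele has switched, so p is the middle locus and the order is al – p – e.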